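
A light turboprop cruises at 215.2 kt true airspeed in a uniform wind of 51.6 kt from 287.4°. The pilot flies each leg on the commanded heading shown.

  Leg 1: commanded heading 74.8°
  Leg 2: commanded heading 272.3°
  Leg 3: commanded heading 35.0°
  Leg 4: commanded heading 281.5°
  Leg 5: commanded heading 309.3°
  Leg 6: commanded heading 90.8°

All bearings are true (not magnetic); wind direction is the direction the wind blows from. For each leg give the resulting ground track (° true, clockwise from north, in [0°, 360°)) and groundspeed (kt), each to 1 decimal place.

Leg 1: heading 74.8°; drift +6.1° → track 80.9°, groundspeed 260.2 kt
Leg 2: heading 272.3°; drift -4.6° → track 267.7°, groundspeed 165.9 kt
Leg 3: heading 35.0°; drift +12.0° → track 47.0°, groundspeed 236.0 kt
Leg 4: heading 281.5°; drift -1.9° → track 279.6°, groundspeed 164.0 kt
Leg 5: heading 309.3°; drift +6.6° → track 315.9°, groundspeed 168.4 kt
Leg 6: heading 90.8°; drift +3.2° → track 94.0°, groundspeed 265.1 kt

Leg 1: track=80.9°, groundspeed=260.2 kt
Leg 2: track=267.7°, groundspeed=165.9 kt
Leg 3: track=47.0°, groundspeed=236.0 kt
Leg 4: track=279.6°, groundspeed=164.0 kt
Leg 5: track=315.9°, groundspeed=168.4 kt
Leg 6: track=94.0°, groundspeed=265.1 kt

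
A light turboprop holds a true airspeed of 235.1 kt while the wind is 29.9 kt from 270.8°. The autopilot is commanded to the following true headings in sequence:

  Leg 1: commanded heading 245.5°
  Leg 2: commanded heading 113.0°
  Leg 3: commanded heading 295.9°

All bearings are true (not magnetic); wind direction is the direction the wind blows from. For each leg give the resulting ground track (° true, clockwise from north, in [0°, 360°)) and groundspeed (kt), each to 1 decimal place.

Leg 1: track=242.0°, groundspeed=208.5 kt
Leg 2: track=110.5°, groundspeed=263.0 kt
Leg 3: track=299.4°, groundspeed=208.4 kt

Leg 1: heading 245.5°; drift -3.5° → track 242.0°, groundspeed 208.5 kt
Leg 2: heading 113.0°; drift -2.5° → track 110.5°, groundspeed 263.0 kt
Leg 3: heading 295.9°; drift +3.5° → track 299.4°, groundspeed 208.4 kt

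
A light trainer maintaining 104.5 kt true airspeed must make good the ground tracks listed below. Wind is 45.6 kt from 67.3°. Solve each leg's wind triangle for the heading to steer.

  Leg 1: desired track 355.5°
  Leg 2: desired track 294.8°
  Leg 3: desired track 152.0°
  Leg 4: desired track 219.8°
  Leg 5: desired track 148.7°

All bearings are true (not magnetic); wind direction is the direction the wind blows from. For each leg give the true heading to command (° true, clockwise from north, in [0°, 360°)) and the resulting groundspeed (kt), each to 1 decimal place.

Leg 1: desired track 355.5°; wind correction +24.5° → command heading 20.0°, groundspeed 80.9 kt
Leg 2: desired track 294.8°; wind correction +18.8° → command heading 313.6°, groundspeed 129.8 kt
Leg 3: desired track 152.0°; wind correction -25.8° → command heading 126.2°, groundspeed 89.9 kt
Leg 4: desired track 219.8°; wind correction -11.6° → command heading 208.2°, groundspeed 142.8 kt
Leg 5: desired track 148.7°; wind correction -25.6° → command heading 123.1°, groundspeed 87.5 kt

Leg 1: heading=20.0°, groundspeed=80.9 kt
Leg 2: heading=313.6°, groundspeed=129.8 kt
Leg 3: heading=126.2°, groundspeed=89.9 kt
Leg 4: heading=208.2°, groundspeed=142.8 kt
Leg 5: heading=123.1°, groundspeed=87.5 kt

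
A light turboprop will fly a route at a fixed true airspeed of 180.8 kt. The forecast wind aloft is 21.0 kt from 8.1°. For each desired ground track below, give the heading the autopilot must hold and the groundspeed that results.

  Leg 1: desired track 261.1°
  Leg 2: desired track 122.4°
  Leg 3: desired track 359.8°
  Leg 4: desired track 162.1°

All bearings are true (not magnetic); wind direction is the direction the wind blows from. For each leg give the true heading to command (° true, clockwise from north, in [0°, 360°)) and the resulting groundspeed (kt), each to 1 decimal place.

Leg 1: heading=267.5°, groundspeed=185.8 kt
Leg 2: heading=116.3°, groundspeed=188.4 kt
Leg 3: heading=0.8°, groundspeed=160.0 kt
Leg 4: heading=159.2°, groundspeed=199.4 kt

Leg 1: desired track 261.1°; wind correction +6.4° → command heading 267.5°, groundspeed 185.8 kt
Leg 2: desired track 122.4°; wind correction -6.1° → command heading 116.3°, groundspeed 188.4 kt
Leg 3: desired track 359.8°; wind correction +1.0° → command heading 0.8°, groundspeed 160.0 kt
Leg 4: desired track 162.1°; wind correction -2.9° → command heading 159.2°, groundspeed 199.4 kt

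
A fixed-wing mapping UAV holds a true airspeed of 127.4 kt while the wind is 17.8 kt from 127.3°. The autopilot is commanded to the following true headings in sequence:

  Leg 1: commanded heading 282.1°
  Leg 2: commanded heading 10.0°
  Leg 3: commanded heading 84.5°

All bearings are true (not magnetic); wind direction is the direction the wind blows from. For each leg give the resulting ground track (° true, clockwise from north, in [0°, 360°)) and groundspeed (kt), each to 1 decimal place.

Leg 1: track=285.1°, groundspeed=143.7 kt
Leg 2: track=3.3°, groundspeed=136.5 kt
Leg 3: track=78.5°, groundspeed=115.0 kt

Leg 1: heading 282.1°; drift +3.0° → track 285.1°, groundspeed 143.7 kt
Leg 2: heading 10.0°; drift -6.7° → track 3.3°, groundspeed 136.5 kt
Leg 3: heading 84.5°; drift -6.0° → track 78.5°, groundspeed 115.0 kt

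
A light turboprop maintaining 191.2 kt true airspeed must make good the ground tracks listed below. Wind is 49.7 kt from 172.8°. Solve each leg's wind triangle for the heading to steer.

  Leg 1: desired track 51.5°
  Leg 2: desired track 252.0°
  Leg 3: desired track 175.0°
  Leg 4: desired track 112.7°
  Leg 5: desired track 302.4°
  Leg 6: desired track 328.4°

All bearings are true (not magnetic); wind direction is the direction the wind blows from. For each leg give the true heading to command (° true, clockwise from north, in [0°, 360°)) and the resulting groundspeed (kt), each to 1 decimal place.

Leg 1: heading=64.3°, groundspeed=212.2 kt
Leg 2: heading=237.2°, groundspeed=175.5 kt
Leg 3: heading=174.4°, groundspeed=141.5 kt
Leg 4: heading=125.7°, groundspeed=161.5 kt
Leg 5: heading=290.8°, groundspeed=219.0 kt
Leg 6: heading=322.2°, groundspeed=235.4 kt

Leg 1: desired track 51.5°; wind correction +12.8° → command heading 64.3°, groundspeed 212.2 kt
Leg 2: desired track 252.0°; wind correction -14.8° → command heading 237.2°, groundspeed 175.5 kt
Leg 3: desired track 175.0°; wind correction -0.6° → command heading 174.4°, groundspeed 141.5 kt
Leg 4: desired track 112.7°; wind correction +13.0° → command heading 125.7°, groundspeed 161.5 kt
Leg 5: desired track 302.4°; wind correction -11.6° → command heading 290.8°, groundspeed 219.0 kt
Leg 6: desired track 328.4°; wind correction -6.2° → command heading 322.2°, groundspeed 235.4 kt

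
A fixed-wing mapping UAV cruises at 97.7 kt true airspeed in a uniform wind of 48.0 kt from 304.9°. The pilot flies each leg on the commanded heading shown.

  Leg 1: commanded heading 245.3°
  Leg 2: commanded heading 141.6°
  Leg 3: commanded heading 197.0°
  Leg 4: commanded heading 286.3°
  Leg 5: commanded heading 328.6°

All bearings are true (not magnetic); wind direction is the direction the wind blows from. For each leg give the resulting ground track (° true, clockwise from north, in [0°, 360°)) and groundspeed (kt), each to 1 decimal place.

Leg 1: track=215.9°, groundspeed=84.3 kt
Leg 2: track=136.1°, groundspeed=144.3 kt
Leg 3: track=174.9°, groundspeed=121.4 kt
Leg 4: track=270.0°, groundspeed=54.4 kt
Leg 5: track=348.3°, groundspeed=57.1 kt

Leg 1: heading 245.3°; drift -29.4° → track 215.9°, groundspeed 84.3 kt
Leg 2: heading 141.6°; drift -5.5° → track 136.1°, groundspeed 144.3 kt
Leg 3: heading 197.0°; drift -22.1° → track 174.9°, groundspeed 121.4 kt
Leg 4: heading 286.3°; drift -16.3° → track 270.0°, groundspeed 54.4 kt
Leg 5: heading 328.6°; drift +19.7° → track 348.3°, groundspeed 57.1 kt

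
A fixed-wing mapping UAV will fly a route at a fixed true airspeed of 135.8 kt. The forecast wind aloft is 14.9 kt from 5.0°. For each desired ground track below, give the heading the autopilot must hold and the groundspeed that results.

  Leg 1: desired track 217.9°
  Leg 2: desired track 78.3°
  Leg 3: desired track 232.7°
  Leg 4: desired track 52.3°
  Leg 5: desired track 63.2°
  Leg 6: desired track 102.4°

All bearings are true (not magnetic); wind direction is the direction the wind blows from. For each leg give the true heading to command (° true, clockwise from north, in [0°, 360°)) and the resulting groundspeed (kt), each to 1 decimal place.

Leg 1: heading=221.3°, groundspeed=148.1 kt
Leg 2: heading=72.3°, groundspeed=130.8 kt
Leg 3: heading=237.4°, groundspeed=145.4 kt
Leg 4: heading=47.7°, groundspeed=125.3 kt
Leg 5: heading=57.8°, groundspeed=127.4 kt
Leg 6: heading=96.2°, groundspeed=136.9 kt

Leg 1: desired track 217.9°; wind correction +3.4° → command heading 221.3°, groundspeed 148.1 kt
Leg 2: desired track 78.3°; wind correction -6.0° → command heading 72.3°, groundspeed 130.8 kt
Leg 3: desired track 232.7°; wind correction +4.7° → command heading 237.4°, groundspeed 145.4 kt
Leg 4: desired track 52.3°; wind correction -4.6° → command heading 47.7°, groundspeed 125.3 kt
Leg 5: desired track 63.2°; wind correction -5.4° → command heading 57.8°, groundspeed 127.4 kt
Leg 6: desired track 102.4°; wind correction -6.2° → command heading 96.2°, groundspeed 136.9 kt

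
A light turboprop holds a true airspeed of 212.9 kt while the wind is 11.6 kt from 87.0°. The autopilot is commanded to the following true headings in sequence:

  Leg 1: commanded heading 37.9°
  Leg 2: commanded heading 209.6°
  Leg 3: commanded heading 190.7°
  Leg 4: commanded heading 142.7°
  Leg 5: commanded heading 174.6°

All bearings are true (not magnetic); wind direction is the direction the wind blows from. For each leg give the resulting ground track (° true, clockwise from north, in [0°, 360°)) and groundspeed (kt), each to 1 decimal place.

Leg 1: track=35.5°, groundspeed=205.5 kt
Leg 2: track=212.2°, groundspeed=219.4 kt
Leg 3: track=193.7°, groundspeed=215.9 kt
Leg 4: track=145.4°, groundspeed=206.6 kt
Leg 5: track=177.7°, groundspeed=212.7 kt

Leg 1: heading 37.9°; drift -2.4° → track 35.5°, groundspeed 205.5 kt
Leg 2: heading 209.6°; drift +2.6° → track 212.2°, groundspeed 219.4 kt
Leg 3: heading 190.7°; drift +3.0° → track 193.7°, groundspeed 215.9 kt
Leg 4: heading 142.7°; drift +2.7° → track 145.4°, groundspeed 206.6 kt
Leg 5: heading 174.6°; drift +3.1° → track 177.7°, groundspeed 212.7 kt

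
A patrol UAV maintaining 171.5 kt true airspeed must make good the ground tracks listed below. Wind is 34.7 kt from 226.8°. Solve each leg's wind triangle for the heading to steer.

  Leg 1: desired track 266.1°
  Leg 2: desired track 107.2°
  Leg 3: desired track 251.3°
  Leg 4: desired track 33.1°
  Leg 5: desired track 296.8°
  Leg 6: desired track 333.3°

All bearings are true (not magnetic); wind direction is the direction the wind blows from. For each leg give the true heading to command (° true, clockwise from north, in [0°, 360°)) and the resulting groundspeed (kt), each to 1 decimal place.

Leg 1: desired track 266.1°; wind correction -7.4° → command heading 258.7°, groundspeed 143.2 kt
Leg 2: desired track 107.2°; wind correction +10.1° → command heading 117.3°, groundspeed 186.0 kt
Leg 3: desired track 251.3°; wind correction -4.8° → command heading 246.5°, groundspeed 139.3 kt
Leg 4: desired track 33.1°; wind correction -2.7° → command heading 30.4°, groundspeed 205.0 kt
Leg 5: desired track 296.8°; wind correction -11.0° → command heading 285.8°, groundspeed 156.5 kt
Leg 6: desired track 333.3°; wind correction -11.2° → command heading 322.1°, groundspeed 178.1 kt

Leg 1: heading=258.7°, groundspeed=143.2 kt
Leg 2: heading=117.3°, groundspeed=186.0 kt
Leg 3: heading=246.5°, groundspeed=139.3 kt
Leg 4: heading=30.4°, groundspeed=205.0 kt
Leg 5: heading=285.8°, groundspeed=156.5 kt
Leg 6: heading=322.1°, groundspeed=178.1 kt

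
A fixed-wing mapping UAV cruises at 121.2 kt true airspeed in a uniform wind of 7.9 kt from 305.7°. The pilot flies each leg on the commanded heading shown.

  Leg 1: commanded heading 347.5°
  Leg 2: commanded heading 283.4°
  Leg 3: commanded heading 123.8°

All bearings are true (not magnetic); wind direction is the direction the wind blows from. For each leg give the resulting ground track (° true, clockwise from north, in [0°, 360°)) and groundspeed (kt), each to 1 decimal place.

Leg 1: heading 347.5°; drift +2.6° → track 350.1°, groundspeed 115.4 kt
Leg 2: heading 283.4°; drift -1.5° → track 281.9°, groundspeed 113.9 kt
Leg 3: heading 123.8°; drift +0.1° → track 123.9°, groundspeed 129.1 kt

Leg 1: track=350.1°, groundspeed=115.4 kt
Leg 2: track=281.9°, groundspeed=113.9 kt
Leg 3: track=123.9°, groundspeed=129.1 kt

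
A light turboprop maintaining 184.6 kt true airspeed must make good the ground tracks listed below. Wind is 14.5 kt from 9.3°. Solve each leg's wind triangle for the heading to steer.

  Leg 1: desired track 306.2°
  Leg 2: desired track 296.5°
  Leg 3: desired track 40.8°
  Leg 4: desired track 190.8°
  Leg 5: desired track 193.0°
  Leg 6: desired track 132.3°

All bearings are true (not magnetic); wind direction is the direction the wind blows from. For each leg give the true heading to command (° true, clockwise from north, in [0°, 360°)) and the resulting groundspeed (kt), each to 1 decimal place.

Leg 1: desired track 306.2°; wind correction +4.0° → command heading 310.2°, groundspeed 177.6 kt
Leg 2: desired track 296.5°; wind correction +4.3° → command heading 300.8°, groundspeed 179.8 kt
Leg 3: desired track 40.8°; wind correction -2.4° → command heading 38.4°, groundspeed 172.1 kt
Leg 4: desired track 190.8°; wind correction +0.1° → command heading 190.9°, groundspeed 199.1 kt
Leg 5: desired track 193.0°; wind correction +0.3° → command heading 193.3°, groundspeed 199.1 kt
Leg 6: desired track 132.3°; wind correction -3.8° → command heading 128.5°, groundspeed 192.1 kt

Leg 1: heading=310.2°, groundspeed=177.6 kt
Leg 2: heading=300.8°, groundspeed=179.8 kt
Leg 3: heading=38.4°, groundspeed=172.1 kt
Leg 4: heading=190.9°, groundspeed=199.1 kt
Leg 5: heading=193.3°, groundspeed=199.1 kt
Leg 6: heading=128.5°, groundspeed=192.1 kt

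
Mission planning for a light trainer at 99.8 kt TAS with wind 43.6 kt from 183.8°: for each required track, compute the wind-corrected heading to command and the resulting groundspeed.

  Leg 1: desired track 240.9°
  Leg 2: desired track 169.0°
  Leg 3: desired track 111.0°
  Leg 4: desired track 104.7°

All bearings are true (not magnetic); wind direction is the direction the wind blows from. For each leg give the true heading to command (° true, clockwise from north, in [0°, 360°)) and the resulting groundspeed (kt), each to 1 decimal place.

Leg 1: desired track 240.9°; wind correction -21.5° → command heading 219.4°, groundspeed 69.2 kt
Leg 2: desired track 169.0°; wind correction +6.4° → command heading 175.4°, groundspeed 57.0 kt
Leg 3: desired track 111.0°; wind correction +24.7° → command heading 135.7°, groundspeed 77.8 kt
Leg 4: desired track 104.7°; wind correction +25.4° → command heading 130.1°, groundspeed 81.9 kt

Leg 1: heading=219.4°, groundspeed=69.2 kt
Leg 2: heading=175.4°, groundspeed=57.0 kt
Leg 3: heading=135.7°, groundspeed=77.8 kt
Leg 4: heading=130.1°, groundspeed=81.9 kt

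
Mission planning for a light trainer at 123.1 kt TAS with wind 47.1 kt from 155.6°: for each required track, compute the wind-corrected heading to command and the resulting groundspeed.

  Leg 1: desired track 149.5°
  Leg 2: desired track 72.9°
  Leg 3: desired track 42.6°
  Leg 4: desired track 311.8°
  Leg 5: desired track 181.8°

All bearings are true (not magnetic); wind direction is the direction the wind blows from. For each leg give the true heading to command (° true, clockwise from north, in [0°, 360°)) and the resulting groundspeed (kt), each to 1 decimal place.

Leg 1: desired track 149.5°; wind correction +2.3° → command heading 151.8°, groundspeed 76.2 kt
Leg 2: desired track 72.9°; wind correction +22.3° → command heading 95.2°, groundspeed 107.9 kt
Leg 3: desired track 42.6°; wind correction +20.6° → command heading 63.2°, groundspeed 133.6 kt
Leg 4: desired track 311.8°; wind correction -8.9° → command heading 302.9°, groundspeed 164.7 kt
Leg 5: desired track 181.8°; wind correction -9.7° → command heading 172.1°, groundspeed 79.1 kt

Leg 1: heading=151.8°, groundspeed=76.2 kt
Leg 2: heading=95.2°, groundspeed=107.9 kt
Leg 3: heading=63.2°, groundspeed=133.6 kt
Leg 4: heading=302.9°, groundspeed=164.7 kt
Leg 5: heading=172.1°, groundspeed=79.1 kt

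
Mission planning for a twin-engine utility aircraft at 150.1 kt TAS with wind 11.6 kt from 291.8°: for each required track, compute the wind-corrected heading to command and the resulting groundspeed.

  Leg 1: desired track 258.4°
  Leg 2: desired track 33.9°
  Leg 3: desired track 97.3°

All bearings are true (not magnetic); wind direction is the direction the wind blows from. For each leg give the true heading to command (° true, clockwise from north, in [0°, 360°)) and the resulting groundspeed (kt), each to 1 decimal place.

Leg 1: desired track 258.4°; wind correction +2.4° → command heading 260.8°, groundspeed 140.3 kt
Leg 2: desired track 33.9°; wind correction -4.3° → command heading 29.6°, groundspeed 152.1 kt
Leg 3: desired track 97.3°; wind correction -1.1° → command heading 96.2°, groundspeed 161.3 kt

Leg 1: heading=260.8°, groundspeed=140.3 kt
Leg 2: heading=29.6°, groundspeed=152.1 kt
Leg 3: heading=96.2°, groundspeed=161.3 kt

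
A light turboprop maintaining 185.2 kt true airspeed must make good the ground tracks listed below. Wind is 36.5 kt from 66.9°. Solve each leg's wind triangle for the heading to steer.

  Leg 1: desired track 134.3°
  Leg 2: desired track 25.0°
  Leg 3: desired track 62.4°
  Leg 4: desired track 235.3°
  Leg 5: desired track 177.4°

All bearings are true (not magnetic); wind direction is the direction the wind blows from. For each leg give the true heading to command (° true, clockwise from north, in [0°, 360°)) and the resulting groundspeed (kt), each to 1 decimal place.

Leg 1: heading=123.8°, groundspeed=168.1 kt
Leg 2: heading=32.6°, groundspeed=156.4 kt
Leg 3: heading=63.3°, groundspeed=148.8 kt
Leg 4: heading=233.0°, groundspeed=220.8 kt
Leg 5: heading=166.8°, groundspeed=194.8 kt

Leg 1: desired track 134.3°; wind correction -10.5° → command heading 123.8°, groundspeed 168.1 kt
Leg 2: desired track 25.0°; wind correction +7.6° → command heading 32.6°, groundspeed 156.4 kt
Leg 3: desired track 62.4°; wind correction +0.9° → command heading 63.3°, groundspeed 148.8 kt
Leg 4: desired track 235.3°; wind correction -2.3° → command heading 233.0°, groundspeed 220.8 kt
Leg 5: desired track 177.4°; wind correction -10.6° → command heading 166.8°, groundspeed 194.8 kt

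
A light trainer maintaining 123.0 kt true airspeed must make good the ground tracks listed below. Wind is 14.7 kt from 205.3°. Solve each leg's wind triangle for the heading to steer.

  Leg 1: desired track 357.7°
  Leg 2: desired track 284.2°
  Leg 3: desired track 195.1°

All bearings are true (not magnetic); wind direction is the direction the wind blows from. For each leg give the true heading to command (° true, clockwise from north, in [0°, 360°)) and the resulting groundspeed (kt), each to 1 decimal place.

Leg 1: desired track 357.7°; wind correction -3.2° → command heading 354.5°, groundspeed 135.8 kt
Leg 2: desired track 284.2°; wind correction -6.7° → command heading 277.5°, groundspeed 119.3 kt
Leg 3: desired track 195.1°; wind correction +1.2° → command heading 196.3°, groundspeed 108.5 kt

Leg 1: heading=354.5°, groundspeed=135.8 kt
Leg 2: heading=277.5°, groundspeed=119.3 kt
Leg 3: heading=196.3°, groundspeed=108.5 kt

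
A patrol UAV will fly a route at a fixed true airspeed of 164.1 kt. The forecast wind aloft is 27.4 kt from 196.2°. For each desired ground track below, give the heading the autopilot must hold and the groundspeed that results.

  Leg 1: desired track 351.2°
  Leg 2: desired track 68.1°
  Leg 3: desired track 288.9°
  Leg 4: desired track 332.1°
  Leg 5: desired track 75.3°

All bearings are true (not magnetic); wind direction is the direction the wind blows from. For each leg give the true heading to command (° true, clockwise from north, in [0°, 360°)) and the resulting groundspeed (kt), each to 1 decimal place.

Leg 1: desired track 351.2°; wind correction -4.0° → command heading 347.2°, groundspeed 188.5 kt
Leg 2: desired track 68.1°; wind correction +7.6° → command heading 75.7°, groundspeed 179.6 kt
Leg 3: desired track 288.9°; wind correction -9.6° → command heading 279.3°, groundspeed 163.1 kt
Leg 4: desired track 332.1°; wind correction -6.7° → command heading 325.4°, groundspeed 182.7 kt
Leg 5: desired track 75.3°; wind correction +8.2° → command heading 83.5°, groundspeed 176.5 kt

Leg 1: heading=347.2°, groundspeed=188.5 kt
Leg 2: heading=75.7°, groundspeed=179.6 kt
Leg 3: heading=279.3°, groundspeed=163.1 kt
Leg 4: heading=325.4°, groundspeed=182.7 kt
Leg 5: heading=83.5°, groundspeed=176.5 kt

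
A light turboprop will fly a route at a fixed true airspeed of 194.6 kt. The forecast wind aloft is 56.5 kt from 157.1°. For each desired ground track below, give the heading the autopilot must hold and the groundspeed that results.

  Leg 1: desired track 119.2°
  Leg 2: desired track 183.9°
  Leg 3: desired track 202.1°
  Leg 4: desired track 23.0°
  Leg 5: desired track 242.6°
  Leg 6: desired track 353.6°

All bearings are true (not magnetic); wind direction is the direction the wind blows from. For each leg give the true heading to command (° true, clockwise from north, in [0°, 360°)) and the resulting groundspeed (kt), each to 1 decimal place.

Leg 1: heading=129.5°, groundspeed=146.9 kt
Leg 2: heading=176.4°, groundspeed=142.5 kt
Leg 3: heading=190.3°, groundspeed=150.5 kt
Leg 4: heading=35.0°, groundspeed=229.6 kt
Leg 5: heading=225.8°, groundspeed=181.8 kt
Leg 6: heading=358.3°, groundspeed=248.1 kt

Leg 1: desired track 119.2°; wind correction +10.3° → command heading 129.5°, groundspeed 146.9 kt
Leg 2: desired track 183.9°; wind correction -7.5° → command heading 176.4°, groundspeed 142.5 kt
Leg 3: desired track 202.1°; wind correction -11.8° → command heading 190.3°, groundspeed 150.5 kt
Leg 4: desired track 23.0°; wind correction +12.0° → command heading 35.0°, groundspeed 229.6 kt
Leg 5: desired track 242.6°; wind correction -16.8° → command heading 225.8°, groundspeed 181.8 kt
Leg 6: desired track 353.6°; wind correction +4.7° → command heading 358.3°, groundspeed 248.1 kt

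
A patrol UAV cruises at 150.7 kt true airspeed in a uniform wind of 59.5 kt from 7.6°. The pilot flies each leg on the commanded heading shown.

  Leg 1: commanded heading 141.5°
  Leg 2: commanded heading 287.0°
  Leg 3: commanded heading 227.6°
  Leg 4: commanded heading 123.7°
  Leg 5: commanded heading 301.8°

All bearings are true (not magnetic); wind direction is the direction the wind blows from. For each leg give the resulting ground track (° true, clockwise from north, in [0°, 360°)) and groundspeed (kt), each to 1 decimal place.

Leg 1: track=154.1°, groundspeed=196.7 kt
Leg 2: track=264.4°, groundspeed=152.7 kt
Leg 3: track=216.6°, groundspeed=200.0 kt
Leg 4: track=140.5°, groundspeed=184.8 kt
Leg 5: track=278.5°, groundspeed=137.5 kt

Leg 1: heading 141.5°; drift +12.6° → track 154.1°, groundspeed 196.7 kt
Leg 2: heading 287.0°; drift -22.6° → track 264.4°, groundspeed 152.7 kt
Leg 3: heading 227.6°; drift -11.0° → track 216.6°, groundspeed 200.0 kt
Leg 4: heading 123.7°; drift +16.8° → track 140.5°, groundspeed 184.8 kt
Leg 5: heading 301.8°; drift -23.3° → track 278.5°, groundspeed 137.5 kt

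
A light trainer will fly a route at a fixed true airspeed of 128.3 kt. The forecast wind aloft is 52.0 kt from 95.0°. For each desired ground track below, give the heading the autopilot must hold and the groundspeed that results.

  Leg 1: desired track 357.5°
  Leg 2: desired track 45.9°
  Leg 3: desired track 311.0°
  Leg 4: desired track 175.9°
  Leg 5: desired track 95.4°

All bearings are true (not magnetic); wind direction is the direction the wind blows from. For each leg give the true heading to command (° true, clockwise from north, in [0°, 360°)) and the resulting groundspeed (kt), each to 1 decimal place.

Leg 1: heading=21.2°, groundspeed=124.3 kt
Leg 2: heading=63.7°, groundspeed=88.1 kt
Leg 3: heading=324.8°, groundspeed=166.7 kt
Leg 4: heading=152.3°, groundspeed=109.4 kt
Leg 5: heading=95.2°, groundspeed=76.3 kt

Leg 1: desired track 357.5°; wind correction +23.7° → command heading 21.2°, groundspeed 124.3 kt
Leg 2: desired track 45.9°; wind correction +17.8° → command heading 63.7°, groundspeed 88.1 kt
Leg 3: desired track 311.0°; wind correction +13.8° → command heading 324.8°, groundspeed 166.7 kt
Leg 4: desired track 175.9°; wind correction -23.6° → command heading 152.3°, groundspeed 109.4 kt
Leg 5: desired track 95.4°; wind correction -0.2° → command heading 95.2°, groundspeed 76.3 kt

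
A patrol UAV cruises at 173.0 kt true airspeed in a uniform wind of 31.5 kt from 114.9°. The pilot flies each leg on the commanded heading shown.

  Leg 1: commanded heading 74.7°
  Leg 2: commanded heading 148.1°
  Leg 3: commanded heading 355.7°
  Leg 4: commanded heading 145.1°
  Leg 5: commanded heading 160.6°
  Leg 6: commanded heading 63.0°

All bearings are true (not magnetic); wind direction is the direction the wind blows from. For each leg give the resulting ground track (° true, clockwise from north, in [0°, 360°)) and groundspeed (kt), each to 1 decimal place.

Leg 1: track=66.9°, groundspeed=150.3 kt
Leg 2: track=154.8°, groundspeed=147.7 kt
Leg 3: track=347.4°, groundspeed=190.4 kt
Leg 4: track=151.3°, groundspeed=146.6 kt
Leg 5: track=169.1°, groundspeed=152.7 kt
Leg 6: track=53.8°, groundspeed=155.6 kt

Leg 1: heading 74.7°; drift -7.8° → track 66.9°, groundspeed 150.3 kt
Leg 2: heading 148.1°; drift +6.7° → track 154.8°, groundspeed 147.7 kt
Leg 3: heading 355.7°; drift -8.3° → track 347.4°, groundspeed 190.4 kt
Leg 4: heading 145.1°; drift +6.2° → track 151.3°, groundspeed 146.6 kt
Leg 5: heading 160.6°; drift +8.5° → track 169.1°, groundspeed 152.7 kt
Leg 6: heading 63.0°; drift -9.2° → track 53.8°, groundspeed 155.6 kt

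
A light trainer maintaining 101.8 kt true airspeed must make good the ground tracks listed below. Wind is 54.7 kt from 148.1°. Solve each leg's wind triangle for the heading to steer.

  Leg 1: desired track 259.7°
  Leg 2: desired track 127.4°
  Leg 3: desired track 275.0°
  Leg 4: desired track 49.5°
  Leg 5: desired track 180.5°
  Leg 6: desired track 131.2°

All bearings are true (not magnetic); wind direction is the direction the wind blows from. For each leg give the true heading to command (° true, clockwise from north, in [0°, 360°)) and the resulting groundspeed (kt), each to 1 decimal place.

Leg 1: desired track 259.7°; wind correction -30.0° → command heading 229.7°, groundspeed 108.3 kt
Leg 2: desired track 127.4°; wind correction +10.9° → command heading 138.3°, groundspeed 48.8 kt
Leg 3: desired track 275.0°; wind correction -25.4° → command heading 249.6°, groundspeed 124.8 kt
Leg 4: desired track 49.5°; wind correction +32.1° → command heading 81.6°, groundspeed 94.4 kt
Leg 5: desired track 180.5°; wind correction -16.7° → command heading 163.8°, groundspeed 51.3 kt
Leg 6: desired track 131.2°; wind correction +9.0° → command heading 140.2°, groundspeed 48.2 kt

Leg 1: heading=229.7°, groundspeed=108.3 kt
Leg 2: heading=138.3°, groundspeed=48.8 kt
Leg 3: heading=249.6°, groundspeed=124.8 kt
Leg 4: heading=81.6°, groundspeed=94.4 kt
Leg 5: heading=163.8°, groundspeed=51.3 kt
Leg 6: heading=140.2°, groundspeed=48.2 kt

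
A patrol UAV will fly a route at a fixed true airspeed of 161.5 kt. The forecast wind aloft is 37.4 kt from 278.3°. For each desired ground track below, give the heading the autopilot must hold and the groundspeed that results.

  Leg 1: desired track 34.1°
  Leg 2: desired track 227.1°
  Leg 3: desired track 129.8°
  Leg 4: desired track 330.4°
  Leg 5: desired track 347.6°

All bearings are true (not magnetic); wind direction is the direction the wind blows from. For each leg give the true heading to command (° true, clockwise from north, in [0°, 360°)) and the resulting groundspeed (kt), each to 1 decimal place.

Leg 1: desired track 34.1°; wind correction -12.0° → command heading 22.1°, groundspeed 174.2 kt
Leg 2: desired track 227.1°; wind correction +10.4° → command heading 237.5°, groundspeed 135.4 kt
Leg 3: desired track 129.8°; wind correction +6.9° → command heading 136.7°, groundspeed 192.2 kt
Leg 4: desired track 330.4°; wind correction -10.5° → command heading 319.9°, groundspeed 135.8 kt
Leg 5: desired track 347.6°; wind correction -12.5° → command heading 335.1°, groundspeed 144.4 kt

Leg 1: heading=22.1°, groundspeed=174.2 kt
Leg 2: heading=237.5°, groundspeed=135.4 kt
Leg 3: heading=136.7°, groundspeed=192.2 kt
Leg 4: heading=319.9°, groundspeed=135.8 kt
Leg 5: heading=335.1°, groundspeed=144.4 kt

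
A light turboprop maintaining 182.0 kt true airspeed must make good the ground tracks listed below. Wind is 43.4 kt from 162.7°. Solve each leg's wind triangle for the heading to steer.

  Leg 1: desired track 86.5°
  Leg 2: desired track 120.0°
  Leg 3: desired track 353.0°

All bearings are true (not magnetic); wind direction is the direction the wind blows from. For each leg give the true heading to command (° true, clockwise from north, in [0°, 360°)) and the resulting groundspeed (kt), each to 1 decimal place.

Leg 1: heading=99.9°, groundspeed=166.7 kt
Leg 2: heading=129.3°, groundspeed=147.7 kt
Leg 3: heading=355.4°, groundspeed=224.5 kt

Leg 1: desired track 86.5°; wind correction +13.4° → command heading 99.9°, groundspeed 166.7 kt
Leg 2: desired track 120.0°; wind correction +9.3° → command heading 129.3°, groundspeed 147.7 kt
Leg 3: desired track 353.0°; wind correction +2.4° → command heading 355.4°, groundspeed 224.5 kt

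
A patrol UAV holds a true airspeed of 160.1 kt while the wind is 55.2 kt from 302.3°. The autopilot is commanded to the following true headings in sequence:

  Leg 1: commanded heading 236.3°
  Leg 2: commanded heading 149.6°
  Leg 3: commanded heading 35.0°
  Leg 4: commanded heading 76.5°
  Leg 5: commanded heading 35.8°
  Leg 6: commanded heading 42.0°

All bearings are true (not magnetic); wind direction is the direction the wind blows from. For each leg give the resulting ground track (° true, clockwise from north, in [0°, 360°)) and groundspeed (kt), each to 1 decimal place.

Leg 1: heading 236.3°; drift -20.1° → track 216.2°, groundspeed 146.6 kt
Leg 2: heading 149.6°; drift -6.9° → track 142.7°, groundspeed 210.7 kt
Leg 3: heading 35.0°; drift +18.7° → track 53.7°, groundspeed 171.8 kt
Leg 4: heading 76.5°; drift +11.3° → track 87.8°, groundspeed 202.5 kt
Leg 5: heading 35.8°; drift +18.6° → track 54.4°, groundspeed 172.5 kt
Leg 6: heading 42.0°; drift +17.8° → track 59.8°, groundspeed 177.9 kt

Leg 1: track=216.2°, groundspeed=146.6 kt
Leg 2: track=142.7°, groundspeed=210.7 kt
Leg 3: track=53.7°, groundspeed=171.8 kt
Leg 4: track=87.8°, groundspeed=202.5 kt
Leg 5: track=54.4°, groundspeed=172.5 kt
Leg 6: track=59.8°, groundspeed=177.9 kt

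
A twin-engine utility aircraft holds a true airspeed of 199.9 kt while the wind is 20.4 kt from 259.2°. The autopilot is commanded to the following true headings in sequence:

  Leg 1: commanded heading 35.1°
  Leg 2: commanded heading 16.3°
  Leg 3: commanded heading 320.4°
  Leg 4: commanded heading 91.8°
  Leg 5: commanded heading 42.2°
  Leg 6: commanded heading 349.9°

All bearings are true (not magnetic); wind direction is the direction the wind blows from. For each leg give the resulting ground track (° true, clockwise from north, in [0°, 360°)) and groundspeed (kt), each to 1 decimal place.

Leg 1: track=38.9°, groundspeed=215.0 kt
Leg 2: track=21.3°, groundspeed=210.0 kt
Leg 3: track=325.8°, groundspeed=190.9 kt
Leg 4: track=90.6°, groundspeed=219.9 kt
Leg 5: track=45.5°, groundspeed=216.5 kt
Leg 6: track=355.7°, groundspeed=201.2 kt

Leg 1: heading 35.1°; drift +3.8° → track 38.9°, groundspeed 215.0 kt
Leg 2: heading 16.3°; drift +5.0° → track 21.3°, groundspeed 210.0 kt
Leg 3: heading 320.4°; drift +5.4° → track 325.8°, groundspeed 190.9 kt
Leg 4: heading 91.8°; drift -1.2° → track 90.6°, groundspeed 219.9 kt
Leg 5: heading 42.2°; drift +3.3° → track 45.5°, groundspeed 216.5 kt
Leg 6: heading 349.9°; drift +5.8° → track 355.7°, groundspeed 201.2 kt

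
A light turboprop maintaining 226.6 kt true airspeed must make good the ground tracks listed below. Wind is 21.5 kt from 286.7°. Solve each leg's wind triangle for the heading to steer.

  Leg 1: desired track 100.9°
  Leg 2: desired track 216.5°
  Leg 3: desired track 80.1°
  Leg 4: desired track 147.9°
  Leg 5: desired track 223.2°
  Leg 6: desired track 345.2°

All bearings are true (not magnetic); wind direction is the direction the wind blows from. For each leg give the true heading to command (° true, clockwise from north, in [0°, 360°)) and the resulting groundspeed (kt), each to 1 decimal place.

Leg 1: desired track 100.9°; wind correction -0.5° → command heading 100.4°, groundspeed 248.0 kt
Leg 2: desired track 216.5°; wind correction +5.1° → command heading 221.6°, groundspeed 218.4 kt
Leg 3: desired track 80.1°; wind correction -2.4° → command heading 77.7°, groundspeed 245.6 kt
Leg 4: desired track 147.9°; wind correction +3.6° → command heading 151.5°, groundspeed 242.3 kt
Leg 5: desired track 223.2°; wind correction +4.9° → command heading 228.1°, groundspeed 216.2 kt
Leg 6: desired track 345.2°; wind correction -4.6° → command heading 340.6°, groundspeed 214.6 kt

Leg 1: heading=100.4°, groundspeed=248.0 kt
Leg 2: heading=221.6°, groundspeed=218.4 kt
Leg 3: heading=77.7°, groundspeed=245.6 kt
Leg 4: heading=151.5°, groundspeed=242.3 kt
Leg 5: heading=228.1°, groundspeed=216.2 kt
Leg 6: heading=340.6°, groundspeed=214.6 kt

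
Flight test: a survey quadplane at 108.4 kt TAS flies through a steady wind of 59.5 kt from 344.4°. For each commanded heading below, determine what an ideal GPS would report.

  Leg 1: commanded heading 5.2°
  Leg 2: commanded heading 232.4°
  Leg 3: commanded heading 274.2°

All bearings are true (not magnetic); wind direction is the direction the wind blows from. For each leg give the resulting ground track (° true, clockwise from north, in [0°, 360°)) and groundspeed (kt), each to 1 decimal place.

Leg 1: heading 5.2°; drift +21.8° → track 27.0°, groundspeed 56.9 kt
Leg 2: heading 232.4°; drift -22.9° → track 209.5°, groundspeed 141.9 kt
Leg 3: heading 274.2°; drift -32.4° → track 241.8°, groundspeed 104.5 kt

Leg 1: track=27.0°, groundspeed=56.9 kt
Leg 2: track=209.5°, groundspeed=141.9 kt
Leg 3: track=241.8°, groundspeed=104.5 kt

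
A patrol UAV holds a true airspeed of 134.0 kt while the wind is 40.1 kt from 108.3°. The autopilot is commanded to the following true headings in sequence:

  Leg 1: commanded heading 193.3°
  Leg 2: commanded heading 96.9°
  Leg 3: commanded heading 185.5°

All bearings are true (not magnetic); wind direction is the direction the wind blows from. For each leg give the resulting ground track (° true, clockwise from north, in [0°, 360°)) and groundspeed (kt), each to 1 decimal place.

Leg 1: heading 193.3°; drift +17.0° → track 210.3°, groundspeed 136.5 kt
Leg 2: heading 96.9°; drift -4.8° → track 92.1°, groundspeed 95.0 kt
Leg 3: heading 185.5°; drift +17.4° → track 202.9°, groundspeed 131.1 kt

Leg 1: track=210.3°, groundspeed=136.5 kt
Leg 2: track=92.1°, groundspeed=95.0 kt
Leg 3: track=202.9°, groundspeed=131.1 kt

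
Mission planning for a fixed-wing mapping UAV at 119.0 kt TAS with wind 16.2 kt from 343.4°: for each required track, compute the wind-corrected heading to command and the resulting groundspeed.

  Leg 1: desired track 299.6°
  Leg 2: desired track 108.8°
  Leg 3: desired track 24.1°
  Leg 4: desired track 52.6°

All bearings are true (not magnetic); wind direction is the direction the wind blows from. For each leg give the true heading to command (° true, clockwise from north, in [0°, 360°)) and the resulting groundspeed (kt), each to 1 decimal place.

Leg 1: desired track 299.6°; wind correction +5.4° → command heading 305.0°, groundspeed 106.8 kt
Leg 2: desired track 108.8°; wind correction -6.4° → command heading 102.4°, groundspeed 127.6 kt
Leg 3: desired track 24.1°; wind correction -5.1° → command heading 19.0°, groundspeed 106.2 kt
Leg 4: desired track 52.6°; wind correction -7.3° → command heading 45.3°, groundspeed 112.3 kt

Leg 1: heading=305.0°, groundspeed=106.8 kt
Leg 2: heading=102.4°, groundspeed=127.6 kt
Leg 3: heading=19.0°, groundspeed=106.2 kt
Leg 4: heading=45.3°, groundspeed=112.3 kt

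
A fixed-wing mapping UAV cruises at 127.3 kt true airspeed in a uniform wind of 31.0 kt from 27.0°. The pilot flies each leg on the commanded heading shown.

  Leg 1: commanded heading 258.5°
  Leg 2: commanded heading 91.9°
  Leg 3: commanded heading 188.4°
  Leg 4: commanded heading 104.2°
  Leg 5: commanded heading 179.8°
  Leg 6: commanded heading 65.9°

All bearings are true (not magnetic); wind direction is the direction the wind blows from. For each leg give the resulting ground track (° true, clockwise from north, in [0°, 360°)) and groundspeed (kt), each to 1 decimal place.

Leg 1: heading 258.5°; drift -9.4° → track 249.1°, groundspeed 148.6 kt
Leg 2: heading 91.9°; drift +13.8° → track 105.7°, groundspeed 117.6 kt
Leg 3: heading 188.4°; drift +3.6° → track 192.0°, groundspeed 157.0 kt
Leg 4: heading 104.2°; drift +14.1° → track 118.3°, groundspeed 124.2 kt
Leg 5: heading 179.8°; drift +5.2° → track 185.0°, groundspeed 155.5 kt
Leg 6: heading 65.9°; drift +10.7° → track 76.6°, groundspeed 105.0 kt

Leg 1: track=249.1°, groundspeed=148.6 kt
Leg 2: track=105.7°, groundspeed=117.6 kt
Leg 3: track=192.0°, groundspeed=157.0 kt
Leg 4: track=118.3°, groundspeed=124.2 kt
Leg 5: track=185.0°, groundspeed=155.5 kt
Leg 6: track=76.6°, groundspeed=105.0 kt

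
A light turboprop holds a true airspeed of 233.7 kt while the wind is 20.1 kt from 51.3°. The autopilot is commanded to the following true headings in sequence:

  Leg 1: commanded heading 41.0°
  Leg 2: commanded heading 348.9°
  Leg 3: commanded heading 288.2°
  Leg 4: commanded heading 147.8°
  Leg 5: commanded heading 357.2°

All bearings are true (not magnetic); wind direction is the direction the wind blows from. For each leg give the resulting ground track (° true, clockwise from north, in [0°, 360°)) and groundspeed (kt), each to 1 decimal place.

Leg 1: heading 41.0°; drift -1.0° → track 40.0°, groundspeed 214.0 kt
Leg 2: heading 348.9°; drift -4.5° → track 344.4°, groundspeed 225.1 kt
Leg 3: heading 288.2°; drift -3.9° → track 284.3°, groundspeed 245.3 kt
Leg 4: heading 147.8°; drift +4.8° → track 152.6°, groundspeed 236.8 kt
Leg 5: heading 357.2°; drift -4.2° → track 353.0°, groundspeed 222.5 kt

Leg 1: track=40.0°, groundspeed=214.0 kt
Leg 2: track=344.4°, groundspeed=225.1 kt
Leg 3: track=284.3°, groundspeed=245.3 kt
Leg 4: track=152.6°, groundspeed=236.8 kt
Leg 5: track=353.0°, groundspeed=222.5 kt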